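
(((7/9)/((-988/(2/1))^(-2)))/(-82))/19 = -44954/369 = -121.83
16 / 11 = 1.45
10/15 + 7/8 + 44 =1093/24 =45.54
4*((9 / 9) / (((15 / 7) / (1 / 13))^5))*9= 67228 / 31327846875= 0.00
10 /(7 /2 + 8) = 20 /23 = 0.87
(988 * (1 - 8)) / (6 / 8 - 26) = 27664 / 101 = 273.90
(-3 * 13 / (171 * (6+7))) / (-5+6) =-1 / 57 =-0.02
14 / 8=7 / 4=1.75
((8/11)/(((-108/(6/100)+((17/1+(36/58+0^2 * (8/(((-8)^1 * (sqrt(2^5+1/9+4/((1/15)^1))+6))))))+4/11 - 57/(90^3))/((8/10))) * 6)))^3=-424716355141632000000/1339380869965867886790029474611981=-0.00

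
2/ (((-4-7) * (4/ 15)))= -15/ 22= -0.68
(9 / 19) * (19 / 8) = 9 / 8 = 1.12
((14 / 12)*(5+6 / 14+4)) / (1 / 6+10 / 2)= 66 / 31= 2.13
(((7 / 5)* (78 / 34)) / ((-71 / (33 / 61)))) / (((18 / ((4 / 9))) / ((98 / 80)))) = -49049 / 66264300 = -0.00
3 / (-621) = -1 / 207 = -0.00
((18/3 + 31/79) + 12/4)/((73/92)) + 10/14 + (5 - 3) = 587421/40369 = 14.55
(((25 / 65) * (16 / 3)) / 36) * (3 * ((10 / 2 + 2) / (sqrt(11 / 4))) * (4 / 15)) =224 * sqrt(11) / 3861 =0.19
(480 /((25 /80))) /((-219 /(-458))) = 234496 /73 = 3212.27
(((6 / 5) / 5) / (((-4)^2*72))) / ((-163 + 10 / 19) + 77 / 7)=-0.00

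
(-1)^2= 1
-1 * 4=-4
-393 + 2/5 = -1963/5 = -392.60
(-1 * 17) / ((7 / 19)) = -323 / 7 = -46.14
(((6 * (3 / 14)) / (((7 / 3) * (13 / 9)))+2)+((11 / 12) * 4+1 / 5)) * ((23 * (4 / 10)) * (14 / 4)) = 1373123 / 6825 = 201.19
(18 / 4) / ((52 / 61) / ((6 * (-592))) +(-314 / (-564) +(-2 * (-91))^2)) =11456532 / 84331675889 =0.00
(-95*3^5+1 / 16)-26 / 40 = -23085.59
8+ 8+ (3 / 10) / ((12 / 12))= 163 / 10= 16.30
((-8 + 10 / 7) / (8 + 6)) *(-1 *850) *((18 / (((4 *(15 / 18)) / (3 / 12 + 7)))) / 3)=510255 / 98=5206.68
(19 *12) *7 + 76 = 1672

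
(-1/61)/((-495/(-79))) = -79/30195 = -0.00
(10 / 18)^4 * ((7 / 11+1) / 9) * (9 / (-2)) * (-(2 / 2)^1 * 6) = 1250 / 2673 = 0.47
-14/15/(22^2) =-7/3630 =-0.00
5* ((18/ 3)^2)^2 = 6480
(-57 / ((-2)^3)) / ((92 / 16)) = 1.24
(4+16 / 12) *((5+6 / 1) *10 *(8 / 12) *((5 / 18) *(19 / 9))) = 167200 / 729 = 229.36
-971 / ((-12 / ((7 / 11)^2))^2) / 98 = -47579 / 4216608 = -0.01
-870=-870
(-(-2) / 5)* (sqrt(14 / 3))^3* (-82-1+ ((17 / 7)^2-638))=-9344* sqrt(42) / 21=-2883.62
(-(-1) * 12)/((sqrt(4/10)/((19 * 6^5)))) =886464 * sqrt(10) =2803245.30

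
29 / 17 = 1.71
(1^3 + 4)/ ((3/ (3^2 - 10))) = -5/ 3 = -1.67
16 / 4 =4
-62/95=-0.65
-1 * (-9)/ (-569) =-9/ 569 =-0.02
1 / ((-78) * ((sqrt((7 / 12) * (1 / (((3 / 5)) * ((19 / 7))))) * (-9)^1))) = sqrt(95) / 4095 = 0.00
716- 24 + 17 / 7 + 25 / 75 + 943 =34393 / 21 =1637.76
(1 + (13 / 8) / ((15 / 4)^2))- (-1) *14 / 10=566 / 225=2.52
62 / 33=1.88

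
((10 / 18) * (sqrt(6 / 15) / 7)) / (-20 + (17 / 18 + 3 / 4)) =-4 * sqrt(10) / 4613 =-0.00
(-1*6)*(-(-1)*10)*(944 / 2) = -28320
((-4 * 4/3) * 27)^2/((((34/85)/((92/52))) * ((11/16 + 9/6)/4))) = 167710.95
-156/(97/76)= -11856/97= -122.23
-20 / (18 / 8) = -80 / 9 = -8.89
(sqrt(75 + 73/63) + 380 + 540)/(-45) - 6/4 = -395/18 - sqrt(33586)/945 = -22.14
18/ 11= 1.64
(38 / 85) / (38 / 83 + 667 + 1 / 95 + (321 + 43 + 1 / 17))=59926 / 138271061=0.00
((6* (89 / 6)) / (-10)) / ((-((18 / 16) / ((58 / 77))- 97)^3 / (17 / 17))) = -0.00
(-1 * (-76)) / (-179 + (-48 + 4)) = -76 / 223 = -0.34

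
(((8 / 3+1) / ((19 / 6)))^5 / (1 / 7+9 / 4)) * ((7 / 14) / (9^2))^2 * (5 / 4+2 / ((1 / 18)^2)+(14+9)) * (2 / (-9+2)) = -6929058224 / 1088460931113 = -0.01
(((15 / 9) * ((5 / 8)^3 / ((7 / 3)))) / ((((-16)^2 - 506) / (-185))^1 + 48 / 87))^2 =449737890625 / 53560852086784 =0.01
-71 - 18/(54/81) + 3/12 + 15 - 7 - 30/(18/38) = -1837/12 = -153.08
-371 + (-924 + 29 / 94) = -121701 / 94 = -1294.69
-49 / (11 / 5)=-245 / 11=-22.27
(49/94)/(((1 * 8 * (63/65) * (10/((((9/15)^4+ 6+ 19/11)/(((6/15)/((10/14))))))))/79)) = 866788/116325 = 7.45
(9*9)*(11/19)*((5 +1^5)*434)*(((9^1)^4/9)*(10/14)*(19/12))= 100678545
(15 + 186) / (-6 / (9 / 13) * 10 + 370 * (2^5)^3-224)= 603 / 36371548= 0.00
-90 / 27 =-10 / 3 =-3.33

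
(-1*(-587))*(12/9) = 2348/3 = 782.67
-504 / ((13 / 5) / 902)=-2273040 / 13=-174849.23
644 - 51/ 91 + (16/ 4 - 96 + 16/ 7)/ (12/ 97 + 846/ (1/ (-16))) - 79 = 16860174157/ 29870295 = 564.45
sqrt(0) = 0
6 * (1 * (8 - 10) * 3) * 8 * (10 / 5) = -576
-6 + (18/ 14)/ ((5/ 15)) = -2.14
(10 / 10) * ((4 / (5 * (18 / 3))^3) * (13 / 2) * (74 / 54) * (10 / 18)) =481 / 656100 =0.00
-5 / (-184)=5 / 184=0.03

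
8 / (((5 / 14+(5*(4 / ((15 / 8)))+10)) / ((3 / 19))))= 1008 / 16777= 0.06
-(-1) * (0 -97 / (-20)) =97 / 20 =4.85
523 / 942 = 0.56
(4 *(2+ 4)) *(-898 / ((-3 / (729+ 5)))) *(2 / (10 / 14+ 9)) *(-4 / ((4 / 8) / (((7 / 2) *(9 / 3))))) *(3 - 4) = 1550278464 / 17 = 91192850.82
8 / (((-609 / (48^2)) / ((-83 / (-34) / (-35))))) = 254976 / 120785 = 2.11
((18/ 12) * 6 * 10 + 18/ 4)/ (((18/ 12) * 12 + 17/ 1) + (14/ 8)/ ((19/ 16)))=57/ 22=2.59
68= 68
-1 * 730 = -730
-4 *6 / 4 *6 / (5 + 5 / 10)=-6.55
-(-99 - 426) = 525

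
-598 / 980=-0.61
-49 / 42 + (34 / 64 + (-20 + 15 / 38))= -36919 / 1824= -20.24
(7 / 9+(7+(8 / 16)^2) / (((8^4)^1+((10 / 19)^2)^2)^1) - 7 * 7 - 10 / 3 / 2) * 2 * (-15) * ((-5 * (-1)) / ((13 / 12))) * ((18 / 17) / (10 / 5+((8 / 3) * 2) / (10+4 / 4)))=7118194810480875 / 2418402718888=2943.35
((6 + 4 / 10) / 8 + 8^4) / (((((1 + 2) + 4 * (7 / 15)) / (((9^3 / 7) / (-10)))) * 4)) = -11199627 / 5110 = -2191.71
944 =944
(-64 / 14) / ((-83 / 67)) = 2144 / 581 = 3.69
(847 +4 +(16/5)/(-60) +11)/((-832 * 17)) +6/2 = 1558877/530400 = 2.94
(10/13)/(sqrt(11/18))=30 * sqrt(22)/143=0.98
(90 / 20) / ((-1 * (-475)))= 9 / 950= 0.01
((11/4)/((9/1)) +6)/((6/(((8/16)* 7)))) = 1589/432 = 3.68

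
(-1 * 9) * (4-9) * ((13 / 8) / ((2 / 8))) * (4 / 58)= 585 / 29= 20.17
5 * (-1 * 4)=-20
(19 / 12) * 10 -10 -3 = 2.83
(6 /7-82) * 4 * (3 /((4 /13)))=-22152 /7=-3164.57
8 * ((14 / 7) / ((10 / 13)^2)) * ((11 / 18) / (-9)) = -3718 / 2025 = -1.84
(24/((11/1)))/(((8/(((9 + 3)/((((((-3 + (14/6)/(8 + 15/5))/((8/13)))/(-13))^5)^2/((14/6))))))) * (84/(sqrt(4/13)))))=285152160165599232 * sqrt(13)/538544645777437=1909.09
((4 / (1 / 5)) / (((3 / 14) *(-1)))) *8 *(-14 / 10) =3136 / 3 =1045.33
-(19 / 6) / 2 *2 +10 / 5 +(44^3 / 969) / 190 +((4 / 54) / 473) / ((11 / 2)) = -6069048817 / 8621318970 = -0.70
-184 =-184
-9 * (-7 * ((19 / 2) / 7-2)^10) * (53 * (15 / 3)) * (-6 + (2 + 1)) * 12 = -74843827167465 / 10330523392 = -7244.92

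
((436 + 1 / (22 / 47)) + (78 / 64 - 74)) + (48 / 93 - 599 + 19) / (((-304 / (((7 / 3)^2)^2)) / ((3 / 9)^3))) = 367.45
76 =76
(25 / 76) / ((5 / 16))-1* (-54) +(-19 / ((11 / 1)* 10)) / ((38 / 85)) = 45701 / 836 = 54.67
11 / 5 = 2.20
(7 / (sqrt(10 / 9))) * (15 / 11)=63 * sqrt(10) / 22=9.06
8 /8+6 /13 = 19 /13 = 1.46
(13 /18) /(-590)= -13 /10620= -0.00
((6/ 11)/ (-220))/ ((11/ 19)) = -57/ 13310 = -0.00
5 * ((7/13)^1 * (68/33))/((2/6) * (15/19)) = 9044/429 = 21.08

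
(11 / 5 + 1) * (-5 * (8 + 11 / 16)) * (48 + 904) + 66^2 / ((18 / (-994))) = -372876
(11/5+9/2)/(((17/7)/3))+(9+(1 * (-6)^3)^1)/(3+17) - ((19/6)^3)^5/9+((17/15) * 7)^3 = -32255423677659510034399/8992287830016000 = -3587009.70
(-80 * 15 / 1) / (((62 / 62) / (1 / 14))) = -85.71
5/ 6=0.83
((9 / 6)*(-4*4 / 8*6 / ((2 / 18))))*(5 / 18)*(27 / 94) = -1215 / 94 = -12.93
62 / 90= 31 / 45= 0.69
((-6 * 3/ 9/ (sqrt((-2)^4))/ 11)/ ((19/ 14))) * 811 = -5677/ 209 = -27.16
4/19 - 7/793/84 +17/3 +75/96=9630833/1446432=6.66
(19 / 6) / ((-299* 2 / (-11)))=209 / 3588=0.06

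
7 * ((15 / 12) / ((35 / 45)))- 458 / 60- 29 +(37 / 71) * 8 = -90373 / 4260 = -21.21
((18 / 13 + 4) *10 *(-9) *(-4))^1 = 25200 / 13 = 1938.46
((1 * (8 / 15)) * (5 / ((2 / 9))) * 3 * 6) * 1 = 216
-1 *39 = -39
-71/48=-1.48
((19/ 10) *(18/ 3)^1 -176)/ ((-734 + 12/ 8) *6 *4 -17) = 823/ 87985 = 0.01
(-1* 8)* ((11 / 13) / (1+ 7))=-11 / 13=-0.85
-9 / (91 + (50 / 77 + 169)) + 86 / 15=7625 / 1338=5.70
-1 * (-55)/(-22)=-5/2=-2.50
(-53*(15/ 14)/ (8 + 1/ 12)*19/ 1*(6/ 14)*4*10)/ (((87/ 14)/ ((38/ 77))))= -181.71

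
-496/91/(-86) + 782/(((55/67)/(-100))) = -4100351712/43043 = -95261.75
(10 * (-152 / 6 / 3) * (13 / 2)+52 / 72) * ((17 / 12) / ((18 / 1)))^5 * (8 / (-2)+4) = 0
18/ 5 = 3.60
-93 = -93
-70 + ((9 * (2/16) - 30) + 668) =4553/8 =569.12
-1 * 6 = -6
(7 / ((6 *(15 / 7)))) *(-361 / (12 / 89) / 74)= -19.70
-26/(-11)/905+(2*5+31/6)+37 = 3116071/59730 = 52.17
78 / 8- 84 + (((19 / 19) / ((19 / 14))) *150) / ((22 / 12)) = -11673 / 836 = -13.96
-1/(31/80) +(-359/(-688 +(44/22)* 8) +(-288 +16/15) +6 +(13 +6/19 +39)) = -152164403/659680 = -230.66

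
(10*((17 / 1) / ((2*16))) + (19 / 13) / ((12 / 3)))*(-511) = -603491 / 208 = -2901.40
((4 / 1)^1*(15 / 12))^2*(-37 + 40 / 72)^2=33204.94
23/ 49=0.47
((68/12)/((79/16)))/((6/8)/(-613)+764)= 666944/443978025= 0.00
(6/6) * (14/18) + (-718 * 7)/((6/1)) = -7532/9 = -836.89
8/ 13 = 0.62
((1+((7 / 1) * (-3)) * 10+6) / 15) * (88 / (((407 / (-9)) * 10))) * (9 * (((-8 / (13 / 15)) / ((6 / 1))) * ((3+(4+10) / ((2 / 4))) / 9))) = -302064 / 2405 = -125.60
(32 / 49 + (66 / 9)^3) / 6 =261308 / 3969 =65.84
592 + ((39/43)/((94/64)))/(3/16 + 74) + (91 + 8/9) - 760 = -1643085283/21590343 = -76.10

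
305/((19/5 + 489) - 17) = 25/39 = 0.64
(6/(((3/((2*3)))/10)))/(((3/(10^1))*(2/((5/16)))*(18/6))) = 125/6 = 20.83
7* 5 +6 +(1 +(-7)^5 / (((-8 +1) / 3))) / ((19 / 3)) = 22391 / 19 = 1178.47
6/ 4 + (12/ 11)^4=85395/ 29282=2.92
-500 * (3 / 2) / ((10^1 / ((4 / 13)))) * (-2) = 600 / 13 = 46.15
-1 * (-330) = 330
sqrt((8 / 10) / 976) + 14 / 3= sqrt(305) / 610 + 14 / 3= 4.70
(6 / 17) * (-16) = -96 / 17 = -5.65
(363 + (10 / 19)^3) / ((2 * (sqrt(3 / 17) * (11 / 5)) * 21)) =9.36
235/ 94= 5/ 2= 2.50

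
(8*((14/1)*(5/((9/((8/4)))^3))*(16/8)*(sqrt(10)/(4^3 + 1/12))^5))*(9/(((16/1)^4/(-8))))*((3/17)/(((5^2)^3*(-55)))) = 8064*sqrt(10)/31430647132035476875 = 0.00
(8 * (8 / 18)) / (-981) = -32 / 8829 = -0.00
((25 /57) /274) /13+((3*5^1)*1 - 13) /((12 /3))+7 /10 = 1218329 /1015170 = 1.20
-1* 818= -818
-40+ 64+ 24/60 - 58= -33.60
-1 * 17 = -17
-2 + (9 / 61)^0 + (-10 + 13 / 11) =-108 / 11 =-9.82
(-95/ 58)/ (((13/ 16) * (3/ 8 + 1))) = -6080/ 4147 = -1.47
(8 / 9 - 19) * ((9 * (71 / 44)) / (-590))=11573 / 25960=0.45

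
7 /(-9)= -7 /9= -0.78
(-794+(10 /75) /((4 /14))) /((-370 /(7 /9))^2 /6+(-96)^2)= -583247 /34496010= -0.02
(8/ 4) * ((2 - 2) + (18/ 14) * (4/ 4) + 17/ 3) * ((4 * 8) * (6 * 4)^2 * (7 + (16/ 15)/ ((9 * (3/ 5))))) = 348643328/ 189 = 1844673.69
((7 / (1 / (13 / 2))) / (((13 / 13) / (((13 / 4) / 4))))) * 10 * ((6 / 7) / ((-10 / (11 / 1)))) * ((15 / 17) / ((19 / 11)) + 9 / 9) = -340197 / 646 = -526.62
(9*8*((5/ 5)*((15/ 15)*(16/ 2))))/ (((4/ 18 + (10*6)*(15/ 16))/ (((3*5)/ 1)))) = 153.00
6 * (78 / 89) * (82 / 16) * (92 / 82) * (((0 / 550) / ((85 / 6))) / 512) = 0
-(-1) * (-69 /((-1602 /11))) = 253 /534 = 0.47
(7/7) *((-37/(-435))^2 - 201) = -38032856/189225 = -200.99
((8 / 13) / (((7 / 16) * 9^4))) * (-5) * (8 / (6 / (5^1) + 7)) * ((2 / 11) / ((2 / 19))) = -0.00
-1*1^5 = -1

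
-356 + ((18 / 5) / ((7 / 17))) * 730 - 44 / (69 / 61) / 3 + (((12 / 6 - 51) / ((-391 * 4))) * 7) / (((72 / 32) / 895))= 50091665 / 8211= 6100.56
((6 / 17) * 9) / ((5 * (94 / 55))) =297 / 799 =0.37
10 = 10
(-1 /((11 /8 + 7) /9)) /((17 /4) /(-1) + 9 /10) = 1440 /4489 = 0.32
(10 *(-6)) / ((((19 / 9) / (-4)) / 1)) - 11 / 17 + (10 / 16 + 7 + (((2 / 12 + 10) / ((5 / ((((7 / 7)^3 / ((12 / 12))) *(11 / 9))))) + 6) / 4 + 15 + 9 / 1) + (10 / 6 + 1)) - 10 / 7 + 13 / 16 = 726869747 / 4883760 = 148.83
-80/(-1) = 80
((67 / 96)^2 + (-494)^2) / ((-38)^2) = 2249040265 / 13307904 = 169.00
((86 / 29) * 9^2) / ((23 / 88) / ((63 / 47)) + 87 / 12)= 32.26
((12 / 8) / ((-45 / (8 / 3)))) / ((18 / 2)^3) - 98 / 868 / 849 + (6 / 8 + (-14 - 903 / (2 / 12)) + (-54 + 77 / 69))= -145205839305389 / 26477440380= -5484.13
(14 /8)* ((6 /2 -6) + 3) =0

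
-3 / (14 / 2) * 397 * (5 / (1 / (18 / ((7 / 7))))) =-107190 / 7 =-15312.86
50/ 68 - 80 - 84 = -5551/ 34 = -163.26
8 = 8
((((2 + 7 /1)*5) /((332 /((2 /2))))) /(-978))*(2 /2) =-15 /108232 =-0.00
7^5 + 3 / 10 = 16807.30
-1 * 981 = -981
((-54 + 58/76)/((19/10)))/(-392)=0.07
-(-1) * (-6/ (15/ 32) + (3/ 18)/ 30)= -2303/ 180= -12.79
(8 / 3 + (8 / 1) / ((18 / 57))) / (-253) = -28 / 253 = -0.11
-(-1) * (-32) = -32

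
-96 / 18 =-16 / 3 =-5.33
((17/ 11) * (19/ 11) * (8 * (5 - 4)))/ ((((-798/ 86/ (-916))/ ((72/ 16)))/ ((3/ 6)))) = 4017576/ 847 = 4743.30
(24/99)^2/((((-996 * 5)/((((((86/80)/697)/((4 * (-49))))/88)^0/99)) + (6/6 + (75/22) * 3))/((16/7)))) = -0.00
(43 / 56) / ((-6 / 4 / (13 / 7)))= -559 / 588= -0.95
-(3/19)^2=-9/361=-0.02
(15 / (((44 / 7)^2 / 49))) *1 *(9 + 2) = 36015 / 176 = 204.63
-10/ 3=-3.33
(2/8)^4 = 1/256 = 0.00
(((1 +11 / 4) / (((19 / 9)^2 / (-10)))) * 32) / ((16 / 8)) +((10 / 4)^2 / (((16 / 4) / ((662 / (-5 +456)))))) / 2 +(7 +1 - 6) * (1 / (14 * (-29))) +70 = -33571091991 / 528810128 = -63.48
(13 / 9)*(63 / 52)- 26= -97 / 4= -24.25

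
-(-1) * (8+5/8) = 69/8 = 8.62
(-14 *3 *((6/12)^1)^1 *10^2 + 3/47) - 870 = -2969.94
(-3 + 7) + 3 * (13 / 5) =59 / 5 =11.80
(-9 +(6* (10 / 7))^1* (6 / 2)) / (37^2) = 117 / 9583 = 0.01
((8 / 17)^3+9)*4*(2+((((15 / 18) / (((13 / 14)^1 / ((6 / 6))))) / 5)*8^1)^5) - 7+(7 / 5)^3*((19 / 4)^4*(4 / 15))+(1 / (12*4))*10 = 11717131607747837587 / 17730859587480000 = 660.83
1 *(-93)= -93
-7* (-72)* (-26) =-13104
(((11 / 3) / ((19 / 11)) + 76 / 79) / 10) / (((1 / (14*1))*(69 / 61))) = 3.82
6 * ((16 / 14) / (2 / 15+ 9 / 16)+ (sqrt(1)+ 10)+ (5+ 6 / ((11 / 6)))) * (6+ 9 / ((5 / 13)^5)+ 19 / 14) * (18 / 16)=85513994107407 / 562581250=152002.92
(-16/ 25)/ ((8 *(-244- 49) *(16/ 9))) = 9/ 58600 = 0.00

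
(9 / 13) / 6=3 / 26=0.12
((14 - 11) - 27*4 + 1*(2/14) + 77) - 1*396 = -2967/7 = -423.86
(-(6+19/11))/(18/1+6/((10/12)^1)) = -425/1386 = -0.31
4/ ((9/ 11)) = 44/ 9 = 4.89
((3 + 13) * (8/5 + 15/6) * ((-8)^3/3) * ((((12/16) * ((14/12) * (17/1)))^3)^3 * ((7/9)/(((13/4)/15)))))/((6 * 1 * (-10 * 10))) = 1373423737616724232873/575078400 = 2388237390965.69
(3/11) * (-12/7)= -36/77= -0.47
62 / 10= 31 / 5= 6.20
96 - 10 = 86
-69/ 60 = -23/ 20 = -1.15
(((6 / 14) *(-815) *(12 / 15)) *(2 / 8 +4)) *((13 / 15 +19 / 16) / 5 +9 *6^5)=-232712162903 / 2800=-83111486.75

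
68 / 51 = 4 / 3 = 1.33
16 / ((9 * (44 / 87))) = 116 / 33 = 3.52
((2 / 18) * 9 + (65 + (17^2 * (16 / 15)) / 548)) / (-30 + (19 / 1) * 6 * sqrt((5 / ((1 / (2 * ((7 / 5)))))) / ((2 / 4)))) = 68393 / 12432339 + 2598934 * sqrt(7) / 62161695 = 0.12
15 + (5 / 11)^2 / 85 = 30860 / 2057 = 15.00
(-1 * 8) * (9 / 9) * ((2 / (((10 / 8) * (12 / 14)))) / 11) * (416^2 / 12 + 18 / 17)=-164761408 / 8415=-19579.49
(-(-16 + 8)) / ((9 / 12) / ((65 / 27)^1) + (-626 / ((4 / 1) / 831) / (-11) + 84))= 22880 / 34054521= 0.00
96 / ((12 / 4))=32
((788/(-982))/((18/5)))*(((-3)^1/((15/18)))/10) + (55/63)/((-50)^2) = 1246501/15466500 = 0.08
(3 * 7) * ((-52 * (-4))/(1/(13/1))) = 56784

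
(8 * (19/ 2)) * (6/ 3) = 152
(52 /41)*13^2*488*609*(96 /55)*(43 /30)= 1796865627648 /11275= 159367239.70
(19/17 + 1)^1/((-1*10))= -18/85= -0.21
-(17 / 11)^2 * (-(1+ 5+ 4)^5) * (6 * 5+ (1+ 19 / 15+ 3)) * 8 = 67385564.74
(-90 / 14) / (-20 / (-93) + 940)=-837 / 122416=-0.01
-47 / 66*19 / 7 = -893 / 462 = -1.93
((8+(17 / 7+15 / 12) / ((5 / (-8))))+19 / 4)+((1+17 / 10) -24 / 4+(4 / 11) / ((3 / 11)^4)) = 69.29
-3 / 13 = -0.23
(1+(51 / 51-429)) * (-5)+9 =2144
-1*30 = -30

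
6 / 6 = 1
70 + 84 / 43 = 3094 / 43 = 71.95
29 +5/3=92/3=30.67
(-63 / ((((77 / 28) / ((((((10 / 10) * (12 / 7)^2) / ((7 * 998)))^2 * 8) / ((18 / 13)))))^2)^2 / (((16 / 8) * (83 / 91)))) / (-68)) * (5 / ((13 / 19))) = 43258432694336649953280 / 183306129473316966836485534379805004114061377697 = 0.00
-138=-138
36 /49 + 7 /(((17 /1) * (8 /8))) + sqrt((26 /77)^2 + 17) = 955 /833 + sqrt(101469) /77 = 5.28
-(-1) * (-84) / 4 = -21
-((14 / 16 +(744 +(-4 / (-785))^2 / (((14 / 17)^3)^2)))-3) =-430277191848513 / 579986040200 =-741.88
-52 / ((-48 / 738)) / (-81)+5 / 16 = -4129 / 432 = -9.56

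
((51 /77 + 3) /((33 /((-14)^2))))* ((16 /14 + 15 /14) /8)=1457 /242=6.02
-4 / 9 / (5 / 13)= -52 / 45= -1.16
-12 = -12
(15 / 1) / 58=15 / 58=0.26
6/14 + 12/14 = 9/7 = 1.29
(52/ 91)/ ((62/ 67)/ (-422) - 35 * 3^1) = -14137/ 2597728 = -0.01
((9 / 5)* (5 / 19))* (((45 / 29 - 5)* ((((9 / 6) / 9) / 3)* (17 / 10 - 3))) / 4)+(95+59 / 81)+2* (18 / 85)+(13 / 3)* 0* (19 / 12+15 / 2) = 1459508749 / 15174540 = 96.18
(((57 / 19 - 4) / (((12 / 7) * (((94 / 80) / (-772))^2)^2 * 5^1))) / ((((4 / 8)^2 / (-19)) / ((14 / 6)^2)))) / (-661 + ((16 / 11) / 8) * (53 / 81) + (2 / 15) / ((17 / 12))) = -3324449566695120568320000 / 244202157101657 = -13613514336.45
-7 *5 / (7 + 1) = -35 / 8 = -4.38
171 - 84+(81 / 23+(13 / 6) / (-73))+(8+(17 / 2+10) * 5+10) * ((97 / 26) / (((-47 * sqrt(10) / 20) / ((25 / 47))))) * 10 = 911617 / 10074 - 206125 * sqrt(10) / 2209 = -204.58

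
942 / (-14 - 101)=-942 / 115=-8.19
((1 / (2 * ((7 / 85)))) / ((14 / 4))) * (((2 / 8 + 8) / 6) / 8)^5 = 0.00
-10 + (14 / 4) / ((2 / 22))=57 / 2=28.50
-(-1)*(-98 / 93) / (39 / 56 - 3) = 5488 / 11997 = 0.46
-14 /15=-0.93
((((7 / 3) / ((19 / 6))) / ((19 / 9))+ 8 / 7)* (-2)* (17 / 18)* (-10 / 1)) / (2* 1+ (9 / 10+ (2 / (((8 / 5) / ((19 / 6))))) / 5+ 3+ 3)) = 25636000 / 8816703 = 2.91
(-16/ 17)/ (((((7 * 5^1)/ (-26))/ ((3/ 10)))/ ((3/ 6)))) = 312/ 2975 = 0.10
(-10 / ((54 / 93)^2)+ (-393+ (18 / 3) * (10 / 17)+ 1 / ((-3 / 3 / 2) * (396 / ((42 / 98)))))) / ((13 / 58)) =-198272014 / 106029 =-1869.98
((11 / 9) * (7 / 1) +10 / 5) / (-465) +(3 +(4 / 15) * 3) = 15808 / 4185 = 3.78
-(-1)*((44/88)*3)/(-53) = -3/106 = -0.03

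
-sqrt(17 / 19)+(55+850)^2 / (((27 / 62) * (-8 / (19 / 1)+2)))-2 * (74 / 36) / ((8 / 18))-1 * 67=385899875 / 324-sqrt(323) / 19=1191048.05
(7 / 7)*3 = 3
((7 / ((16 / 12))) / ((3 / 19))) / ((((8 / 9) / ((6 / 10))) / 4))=3591 / 40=89.78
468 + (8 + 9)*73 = 1709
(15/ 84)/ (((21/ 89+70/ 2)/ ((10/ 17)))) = 2225/ 746368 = 0.00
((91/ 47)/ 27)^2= 8281/ 1610361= 0.01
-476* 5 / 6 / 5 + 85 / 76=-17833 / 228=-78.21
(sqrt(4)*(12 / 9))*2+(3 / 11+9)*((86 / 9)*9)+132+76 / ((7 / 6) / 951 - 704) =123902629768 / 132561561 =934.68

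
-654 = -654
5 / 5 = 1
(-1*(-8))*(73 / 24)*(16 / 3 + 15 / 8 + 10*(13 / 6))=5621 / 8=702.62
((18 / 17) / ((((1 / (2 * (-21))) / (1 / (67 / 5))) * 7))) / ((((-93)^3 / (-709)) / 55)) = -779900 / 33931949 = -0.02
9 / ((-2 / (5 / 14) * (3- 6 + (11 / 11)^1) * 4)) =45 / 224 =0.20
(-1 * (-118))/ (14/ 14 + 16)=118/ 17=6.94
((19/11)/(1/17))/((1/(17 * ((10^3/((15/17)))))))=18669400/33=565739.39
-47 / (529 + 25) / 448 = -47 / 248192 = -0.00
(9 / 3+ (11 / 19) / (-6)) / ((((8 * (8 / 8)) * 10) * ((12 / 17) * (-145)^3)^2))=95659 / 12205774546920000000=0.00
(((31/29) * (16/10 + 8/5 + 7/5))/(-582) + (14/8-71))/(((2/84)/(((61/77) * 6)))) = -2139167703/154715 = -13826.50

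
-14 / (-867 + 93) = 0.02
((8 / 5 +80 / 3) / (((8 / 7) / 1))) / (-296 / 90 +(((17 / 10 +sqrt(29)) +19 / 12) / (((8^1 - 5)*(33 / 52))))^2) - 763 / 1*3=-402848846601209736 / 175589503266839 +217906273985400*sqrt(29) / 175589503266839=-2287.58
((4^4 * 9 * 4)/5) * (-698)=-6432768/5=-1286553.60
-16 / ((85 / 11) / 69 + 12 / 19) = -230736 / 10723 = -21.52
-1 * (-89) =89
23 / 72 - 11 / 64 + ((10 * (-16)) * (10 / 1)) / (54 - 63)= 177.93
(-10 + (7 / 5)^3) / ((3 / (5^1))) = -907 / 75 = -12.09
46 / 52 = 23 / 26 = 0.88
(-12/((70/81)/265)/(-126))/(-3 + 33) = 477/490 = 0.97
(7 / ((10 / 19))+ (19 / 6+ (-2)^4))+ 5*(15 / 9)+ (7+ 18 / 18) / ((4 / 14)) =344 / 5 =68.80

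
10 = 10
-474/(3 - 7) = 118.50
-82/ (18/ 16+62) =-656/ 505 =-1.30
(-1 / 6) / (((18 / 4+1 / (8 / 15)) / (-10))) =40 / 153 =0.26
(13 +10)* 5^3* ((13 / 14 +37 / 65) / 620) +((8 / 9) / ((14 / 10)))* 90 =64.09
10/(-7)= -1.43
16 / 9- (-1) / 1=25 / 9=2.78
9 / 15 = 3 / 5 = 0.60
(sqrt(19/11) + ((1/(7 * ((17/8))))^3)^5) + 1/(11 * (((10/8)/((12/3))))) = 217432472072345453648754351762544/747424122748687490265547736138945 + sqrt(209)/11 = 1.61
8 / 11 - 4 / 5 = -4 / 55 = -0.07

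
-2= -2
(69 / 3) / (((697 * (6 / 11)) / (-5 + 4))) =-253 / 4182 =-0.06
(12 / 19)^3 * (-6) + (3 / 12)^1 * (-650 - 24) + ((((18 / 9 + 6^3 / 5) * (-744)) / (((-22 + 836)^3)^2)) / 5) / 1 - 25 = -607977745861904745925281 / 3117649284113866569100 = -195.01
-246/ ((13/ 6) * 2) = -738/ 13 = -56.77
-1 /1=-1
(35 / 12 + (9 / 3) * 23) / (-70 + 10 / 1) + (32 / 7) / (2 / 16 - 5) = -139973 / 65520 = -2.14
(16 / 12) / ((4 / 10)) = 10 / 3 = 3.33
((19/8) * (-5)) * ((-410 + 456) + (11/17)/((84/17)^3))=-2590418485/4741632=-546.31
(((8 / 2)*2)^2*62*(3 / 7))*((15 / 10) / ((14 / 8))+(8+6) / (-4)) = -4494.37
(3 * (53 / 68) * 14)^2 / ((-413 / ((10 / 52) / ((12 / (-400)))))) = 7373625 / 443326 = 16.63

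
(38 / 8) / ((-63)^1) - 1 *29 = -7327 / 252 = -29.08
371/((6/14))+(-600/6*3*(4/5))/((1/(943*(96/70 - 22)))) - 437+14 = 98051120/21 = 4669100.95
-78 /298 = -39 /149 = -0.26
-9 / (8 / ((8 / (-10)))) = 9 / 10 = 0.90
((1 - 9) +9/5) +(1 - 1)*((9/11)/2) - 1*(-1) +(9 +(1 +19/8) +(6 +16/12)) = 1741/120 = 14.51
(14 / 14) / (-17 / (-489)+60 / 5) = 489 / 5885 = 0.08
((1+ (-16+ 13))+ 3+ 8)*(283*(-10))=-25470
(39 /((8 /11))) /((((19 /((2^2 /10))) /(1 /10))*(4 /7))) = 3003 /15200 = 0.20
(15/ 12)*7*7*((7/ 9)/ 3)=1715/ 108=15.88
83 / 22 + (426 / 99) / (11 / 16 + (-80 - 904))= 3912973 / 1038378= 3.77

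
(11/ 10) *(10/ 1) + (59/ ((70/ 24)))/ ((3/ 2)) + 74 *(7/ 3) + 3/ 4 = 83119/ 420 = 197.90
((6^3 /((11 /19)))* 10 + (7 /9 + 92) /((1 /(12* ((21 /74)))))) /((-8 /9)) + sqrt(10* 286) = -7411815 /1628 + 2* sqrt(715) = -4499.23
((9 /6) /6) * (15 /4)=0.94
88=88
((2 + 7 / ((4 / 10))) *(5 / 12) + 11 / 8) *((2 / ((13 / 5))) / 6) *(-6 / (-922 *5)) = 19 / 11986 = 0.00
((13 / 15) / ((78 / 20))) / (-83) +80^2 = 4780798 / 747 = 6400.00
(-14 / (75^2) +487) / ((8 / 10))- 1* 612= -14639 / 4500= -3.25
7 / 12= 0.58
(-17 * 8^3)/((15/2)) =-17408/15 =-1160.53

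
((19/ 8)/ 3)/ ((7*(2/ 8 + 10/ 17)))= 17/ 126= 0.13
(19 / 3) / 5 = 19 / 15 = 1.27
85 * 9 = 765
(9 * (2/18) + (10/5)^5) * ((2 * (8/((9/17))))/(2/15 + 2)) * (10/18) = 4675/18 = 259.72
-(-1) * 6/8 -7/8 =-1/8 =-0.12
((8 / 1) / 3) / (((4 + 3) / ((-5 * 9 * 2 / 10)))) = -24 / 7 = -3.43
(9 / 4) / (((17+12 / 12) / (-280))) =-35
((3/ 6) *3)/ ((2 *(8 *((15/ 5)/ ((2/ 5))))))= 0.01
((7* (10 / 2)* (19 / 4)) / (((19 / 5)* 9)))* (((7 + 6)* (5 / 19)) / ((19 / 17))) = 193375 / 12996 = 14.88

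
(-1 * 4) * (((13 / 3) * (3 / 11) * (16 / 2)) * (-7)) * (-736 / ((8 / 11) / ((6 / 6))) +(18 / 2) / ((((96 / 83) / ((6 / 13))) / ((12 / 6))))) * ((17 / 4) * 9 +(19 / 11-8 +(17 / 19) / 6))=-58939713511 / 6897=-8545702.99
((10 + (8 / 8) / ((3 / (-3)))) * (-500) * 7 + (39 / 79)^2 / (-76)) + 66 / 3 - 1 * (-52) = -14905856137 / 474316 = -31426.00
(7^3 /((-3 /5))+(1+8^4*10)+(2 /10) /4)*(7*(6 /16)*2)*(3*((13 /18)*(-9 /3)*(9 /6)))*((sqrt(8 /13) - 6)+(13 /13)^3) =8715331.05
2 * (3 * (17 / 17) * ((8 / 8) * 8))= 48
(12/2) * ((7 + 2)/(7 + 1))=27/4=6.75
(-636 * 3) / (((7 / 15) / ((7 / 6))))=-4770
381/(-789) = -127/263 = -0.48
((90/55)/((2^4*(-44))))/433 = -9/1676576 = -0.00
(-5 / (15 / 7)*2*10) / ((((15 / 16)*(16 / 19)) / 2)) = -1064 / 9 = -118.22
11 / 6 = 1.83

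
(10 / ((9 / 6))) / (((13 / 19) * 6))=190 / 117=1.62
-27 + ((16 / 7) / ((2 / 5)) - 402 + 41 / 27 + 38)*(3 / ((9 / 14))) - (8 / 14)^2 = -6716501 / 3969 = -1692.24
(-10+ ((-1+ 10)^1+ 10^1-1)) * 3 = 24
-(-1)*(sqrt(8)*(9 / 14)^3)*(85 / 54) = 2295*sqrt(2) / 2744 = 1.18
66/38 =33/19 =1.74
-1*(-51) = 51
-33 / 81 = -11 / 27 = -0.41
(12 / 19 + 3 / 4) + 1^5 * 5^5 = 237605 / 76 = 3126.38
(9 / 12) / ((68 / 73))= 219 / 272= 0.81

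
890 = 890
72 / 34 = 36 / 17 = 2.12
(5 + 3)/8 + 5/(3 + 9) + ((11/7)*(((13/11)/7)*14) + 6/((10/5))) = 683/84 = 8.13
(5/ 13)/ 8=5/ 104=0.05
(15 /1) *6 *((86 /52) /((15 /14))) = 1806 /13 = 138.92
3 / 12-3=-11 / 4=-2.75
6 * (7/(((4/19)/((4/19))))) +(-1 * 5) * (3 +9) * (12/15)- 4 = -10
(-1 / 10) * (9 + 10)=-19 / 10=-1.90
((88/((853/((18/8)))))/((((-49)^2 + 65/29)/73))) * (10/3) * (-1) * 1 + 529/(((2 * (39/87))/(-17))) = -7752076243187/772836766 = -10030.68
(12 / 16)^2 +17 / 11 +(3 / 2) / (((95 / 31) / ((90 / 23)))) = 309439 / 76912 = 4.02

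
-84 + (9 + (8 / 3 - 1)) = -73.33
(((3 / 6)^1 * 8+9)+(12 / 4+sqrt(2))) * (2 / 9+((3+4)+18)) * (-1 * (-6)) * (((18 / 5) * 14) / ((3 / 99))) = 1258488 * sqrt(2) / 5+20135808 / 5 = 4383115.76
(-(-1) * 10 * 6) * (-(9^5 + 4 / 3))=-3543020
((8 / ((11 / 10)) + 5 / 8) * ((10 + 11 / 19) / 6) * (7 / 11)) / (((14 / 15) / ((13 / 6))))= 3026725 / 147136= 20.57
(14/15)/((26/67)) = 469/195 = 2.41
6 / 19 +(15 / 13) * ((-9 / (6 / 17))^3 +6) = -37791231 / 1976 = -19125.12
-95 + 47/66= -6223/66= -94.29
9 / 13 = 0.69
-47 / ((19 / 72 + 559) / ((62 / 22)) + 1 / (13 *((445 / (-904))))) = -606869640 / 2560372817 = -0.24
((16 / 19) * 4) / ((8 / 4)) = 32 / 19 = 1.68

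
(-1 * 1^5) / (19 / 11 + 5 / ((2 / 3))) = -22 / 203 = -0.11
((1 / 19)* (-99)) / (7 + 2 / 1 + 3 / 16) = -528 / 931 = -0.57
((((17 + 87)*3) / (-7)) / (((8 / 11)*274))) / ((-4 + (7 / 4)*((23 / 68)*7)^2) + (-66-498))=120224 / 300029863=0.00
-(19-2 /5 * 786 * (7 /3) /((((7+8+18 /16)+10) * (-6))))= -23.68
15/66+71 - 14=1259/22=57.23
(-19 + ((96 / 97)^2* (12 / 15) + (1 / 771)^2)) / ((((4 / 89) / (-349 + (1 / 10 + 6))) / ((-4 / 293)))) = -8637140090192637 / 4552158175325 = -1897.37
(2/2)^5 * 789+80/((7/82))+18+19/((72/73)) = 888757/504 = 1763.41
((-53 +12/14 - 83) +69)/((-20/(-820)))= -18983/7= -2711.86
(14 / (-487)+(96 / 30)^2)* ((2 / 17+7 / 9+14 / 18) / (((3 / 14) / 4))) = 1782280192 / 5588325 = 318.93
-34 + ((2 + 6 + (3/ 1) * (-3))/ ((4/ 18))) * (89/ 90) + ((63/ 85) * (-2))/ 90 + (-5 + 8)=-60293/ 1700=-35.47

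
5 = 5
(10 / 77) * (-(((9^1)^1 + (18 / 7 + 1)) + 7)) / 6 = -685 / 1617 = -0.42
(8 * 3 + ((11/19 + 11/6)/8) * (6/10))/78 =7351/23712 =0.31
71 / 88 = 0.81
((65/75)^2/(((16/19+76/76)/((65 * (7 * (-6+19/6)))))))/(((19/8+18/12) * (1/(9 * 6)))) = -5677048/775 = -7325.22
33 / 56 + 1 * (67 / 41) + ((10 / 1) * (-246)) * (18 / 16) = -6349075 / 2296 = -2765.28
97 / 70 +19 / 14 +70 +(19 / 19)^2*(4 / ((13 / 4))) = 33658 / 455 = 73.97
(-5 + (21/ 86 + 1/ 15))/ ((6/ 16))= -24196/ 1935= -12.50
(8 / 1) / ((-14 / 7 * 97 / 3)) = -12 / 97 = -0.12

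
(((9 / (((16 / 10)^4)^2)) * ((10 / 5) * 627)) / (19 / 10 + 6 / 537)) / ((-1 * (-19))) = 9439453125 / 1304428544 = 7.24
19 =19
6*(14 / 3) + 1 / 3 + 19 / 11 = 992 / 33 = 30.06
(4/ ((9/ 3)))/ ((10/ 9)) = 6/ 5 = 1.20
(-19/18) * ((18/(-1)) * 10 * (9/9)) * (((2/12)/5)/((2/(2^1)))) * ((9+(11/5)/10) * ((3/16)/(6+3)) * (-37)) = -324083/7200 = -45.01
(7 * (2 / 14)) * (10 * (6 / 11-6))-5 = -655 / 11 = -59.55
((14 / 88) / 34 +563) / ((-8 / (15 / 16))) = -12633825 / 191488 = -65.98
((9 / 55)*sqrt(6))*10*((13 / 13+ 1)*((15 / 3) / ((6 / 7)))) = 210*sqrt(6) / 11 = 46.76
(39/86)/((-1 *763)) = -39/65618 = -0.00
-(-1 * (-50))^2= -2500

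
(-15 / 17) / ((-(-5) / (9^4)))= -19683 / 17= -1157.82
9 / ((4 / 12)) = 27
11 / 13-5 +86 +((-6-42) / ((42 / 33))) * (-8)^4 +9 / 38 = -154395.63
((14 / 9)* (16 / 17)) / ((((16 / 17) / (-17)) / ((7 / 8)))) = -833 / 36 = -23.14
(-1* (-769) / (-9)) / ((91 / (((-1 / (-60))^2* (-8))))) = 769 / 368550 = 0.00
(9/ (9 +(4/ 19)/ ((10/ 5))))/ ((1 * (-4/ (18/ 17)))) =-1539/ 5882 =-0.26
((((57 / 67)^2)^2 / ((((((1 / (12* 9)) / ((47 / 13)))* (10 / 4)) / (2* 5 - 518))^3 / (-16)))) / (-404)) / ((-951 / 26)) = 3861127288251603003178745856 / 13629394567329125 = 283294116196.99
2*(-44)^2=3872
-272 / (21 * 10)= -136 / 105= -1.30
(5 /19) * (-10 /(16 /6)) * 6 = -225 /38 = -5.92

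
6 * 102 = 612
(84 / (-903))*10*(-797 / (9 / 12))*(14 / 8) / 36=55790 / 1161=48.05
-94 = -94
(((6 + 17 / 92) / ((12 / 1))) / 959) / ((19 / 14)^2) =3983 / 13650132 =0.00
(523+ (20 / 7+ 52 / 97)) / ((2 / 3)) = 1072263 / 1358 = 789.59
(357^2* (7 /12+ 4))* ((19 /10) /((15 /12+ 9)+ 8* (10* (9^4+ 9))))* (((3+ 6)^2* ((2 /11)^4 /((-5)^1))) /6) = -5127948 /823043815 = -0.01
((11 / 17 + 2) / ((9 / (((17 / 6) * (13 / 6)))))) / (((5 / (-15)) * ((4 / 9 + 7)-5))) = -195 / 88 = -2.22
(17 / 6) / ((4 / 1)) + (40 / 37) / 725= 91397 / 128760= 0.71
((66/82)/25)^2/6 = 363/2101250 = 0.00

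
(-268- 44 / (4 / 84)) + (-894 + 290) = -1796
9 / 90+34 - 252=-2179 / 10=-217.90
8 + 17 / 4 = 49 / 4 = 12.25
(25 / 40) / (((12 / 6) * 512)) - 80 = -655355 / 8192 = -80.00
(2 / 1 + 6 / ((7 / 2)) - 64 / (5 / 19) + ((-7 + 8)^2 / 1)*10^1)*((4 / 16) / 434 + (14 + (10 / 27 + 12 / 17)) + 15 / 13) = -168801402548 / 45319365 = -3724.71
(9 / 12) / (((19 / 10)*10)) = 3 / 76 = 0.04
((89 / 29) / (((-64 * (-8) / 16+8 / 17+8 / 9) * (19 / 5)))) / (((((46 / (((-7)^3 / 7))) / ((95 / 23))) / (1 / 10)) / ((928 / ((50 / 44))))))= -667233 / 76705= -8.70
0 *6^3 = 0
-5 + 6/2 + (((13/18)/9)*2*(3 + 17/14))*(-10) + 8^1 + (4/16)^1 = -1165/2268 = -0.51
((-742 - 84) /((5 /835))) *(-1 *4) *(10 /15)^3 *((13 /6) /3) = 28691936 /243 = 118073.81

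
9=9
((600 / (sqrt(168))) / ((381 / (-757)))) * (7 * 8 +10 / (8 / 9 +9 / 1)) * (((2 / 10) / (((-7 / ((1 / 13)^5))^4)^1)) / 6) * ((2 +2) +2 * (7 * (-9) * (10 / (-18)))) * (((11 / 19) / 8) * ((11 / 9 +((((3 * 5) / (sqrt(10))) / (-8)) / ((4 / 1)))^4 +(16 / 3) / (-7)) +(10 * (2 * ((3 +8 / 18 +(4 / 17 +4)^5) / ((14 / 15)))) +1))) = -0.00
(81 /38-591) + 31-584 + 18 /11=-476617 /418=-1140.23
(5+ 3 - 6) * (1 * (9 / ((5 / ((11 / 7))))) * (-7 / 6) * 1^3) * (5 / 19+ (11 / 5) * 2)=-14619 / 475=-30.78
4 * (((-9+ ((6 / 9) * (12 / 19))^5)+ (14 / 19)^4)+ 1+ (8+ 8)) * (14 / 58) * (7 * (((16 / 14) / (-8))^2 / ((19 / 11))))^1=905144416 / 1364330549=0.66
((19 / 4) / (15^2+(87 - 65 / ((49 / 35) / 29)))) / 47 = -133 / 1361308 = -0.00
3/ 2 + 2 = 7/ 2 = 3.50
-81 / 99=-9 / 11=-0.82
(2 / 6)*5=5 / 3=1.67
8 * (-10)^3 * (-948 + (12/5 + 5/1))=7524800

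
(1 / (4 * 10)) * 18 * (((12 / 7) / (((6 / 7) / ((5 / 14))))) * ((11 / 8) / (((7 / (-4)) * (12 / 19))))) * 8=-627 / 196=-3.20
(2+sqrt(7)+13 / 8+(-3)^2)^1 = sqrt(7)+101 / 8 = 15.27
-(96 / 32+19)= -22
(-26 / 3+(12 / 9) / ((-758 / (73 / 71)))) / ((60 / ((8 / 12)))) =-23326 / 242181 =-0.10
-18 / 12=-3 / 2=-1.50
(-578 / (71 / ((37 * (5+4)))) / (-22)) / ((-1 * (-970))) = 96237 / 757570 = 0.13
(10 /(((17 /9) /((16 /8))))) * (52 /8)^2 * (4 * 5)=152100 /17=8947.06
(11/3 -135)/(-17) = 394/51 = 7.73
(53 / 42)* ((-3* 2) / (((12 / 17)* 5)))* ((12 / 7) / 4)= -901 / 980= -0.92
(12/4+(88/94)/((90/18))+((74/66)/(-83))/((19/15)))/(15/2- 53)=-25898856/370965595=-0.07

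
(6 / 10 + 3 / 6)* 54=297 / 5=59.40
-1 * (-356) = 356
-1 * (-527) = 527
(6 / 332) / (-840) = -1 / 46480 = -0.00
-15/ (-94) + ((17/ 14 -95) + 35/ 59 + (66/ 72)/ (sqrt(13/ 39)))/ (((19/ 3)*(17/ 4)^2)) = -139643367/ 213171602 + 44*sqrt(3)/ 5491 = -0.64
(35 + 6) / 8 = 5.12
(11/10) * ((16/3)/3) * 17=1496/45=33.24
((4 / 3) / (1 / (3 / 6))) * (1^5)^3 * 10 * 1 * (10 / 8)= 25 / 3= 8.33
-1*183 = -183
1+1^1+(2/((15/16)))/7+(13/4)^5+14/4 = 39609893/107520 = 368.40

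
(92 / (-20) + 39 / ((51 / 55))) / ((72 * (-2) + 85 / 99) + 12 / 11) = -315216 / 1195355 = -0.26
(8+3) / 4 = 11 / 4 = 2.75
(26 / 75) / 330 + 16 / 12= 16513 / 12375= 1.33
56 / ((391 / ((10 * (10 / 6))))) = 2.39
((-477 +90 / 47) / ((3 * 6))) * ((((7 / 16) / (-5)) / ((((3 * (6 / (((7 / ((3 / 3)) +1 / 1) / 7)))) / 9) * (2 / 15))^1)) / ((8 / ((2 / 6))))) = 2481 / 6016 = 0.41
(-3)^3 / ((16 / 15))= -405 / 16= -25.31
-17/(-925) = 17/925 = 0.02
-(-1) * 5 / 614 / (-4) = -5 / 2456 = -0.00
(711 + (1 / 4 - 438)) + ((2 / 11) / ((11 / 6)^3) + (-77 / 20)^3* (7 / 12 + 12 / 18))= 18922845947 / 93702400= 201.95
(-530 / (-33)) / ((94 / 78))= 6890 / 517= 13.33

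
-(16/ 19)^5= -1048576/ 2476099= -0.42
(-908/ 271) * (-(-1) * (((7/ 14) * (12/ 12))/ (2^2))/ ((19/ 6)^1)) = -681/ 5149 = -0.13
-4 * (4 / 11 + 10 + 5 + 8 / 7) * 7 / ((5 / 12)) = -61008 / 55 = -1109.24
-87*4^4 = -22272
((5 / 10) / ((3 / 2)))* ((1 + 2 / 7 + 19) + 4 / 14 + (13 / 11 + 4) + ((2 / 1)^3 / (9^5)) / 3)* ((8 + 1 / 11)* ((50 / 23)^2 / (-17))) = -3398282327500 / 176001036057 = -19.31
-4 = -4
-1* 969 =-969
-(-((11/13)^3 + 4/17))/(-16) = -31415/597584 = -0.05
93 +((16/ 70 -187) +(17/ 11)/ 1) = -35507/ 385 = -92.23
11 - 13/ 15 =152/ 15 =10.13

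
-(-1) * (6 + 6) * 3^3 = 324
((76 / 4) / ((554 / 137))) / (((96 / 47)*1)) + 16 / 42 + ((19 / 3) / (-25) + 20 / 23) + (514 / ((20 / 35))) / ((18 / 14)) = 451405672919 / 642196800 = 702.91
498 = 498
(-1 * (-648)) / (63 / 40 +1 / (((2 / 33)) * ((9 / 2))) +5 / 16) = 155520 / 1333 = 116.67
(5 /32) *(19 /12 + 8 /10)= 143 /384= 0.37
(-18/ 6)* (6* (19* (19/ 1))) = -6498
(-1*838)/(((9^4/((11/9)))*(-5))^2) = -101398/87169610025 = -0.00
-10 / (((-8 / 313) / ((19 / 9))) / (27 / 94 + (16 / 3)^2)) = 722768645 / 30456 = 23731.57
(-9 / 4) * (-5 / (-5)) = -9 / 4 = -2.25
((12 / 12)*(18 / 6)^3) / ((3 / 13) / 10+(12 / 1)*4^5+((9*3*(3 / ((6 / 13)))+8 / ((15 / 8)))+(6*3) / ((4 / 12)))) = 5265 / 2441749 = 0.00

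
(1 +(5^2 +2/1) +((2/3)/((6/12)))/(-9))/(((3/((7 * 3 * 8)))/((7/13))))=294784/351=839.84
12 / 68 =3 / 17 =0.18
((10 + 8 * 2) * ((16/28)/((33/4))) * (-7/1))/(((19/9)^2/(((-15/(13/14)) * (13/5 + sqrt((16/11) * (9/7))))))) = 311040 * sqrt(77)/43681 + 471744/3971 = 181.28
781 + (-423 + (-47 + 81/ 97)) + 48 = 34904/ 97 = 359.84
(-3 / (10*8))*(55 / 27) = -11 / 144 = -0.08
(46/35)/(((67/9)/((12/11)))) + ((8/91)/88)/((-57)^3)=11960504377/62101694655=0.19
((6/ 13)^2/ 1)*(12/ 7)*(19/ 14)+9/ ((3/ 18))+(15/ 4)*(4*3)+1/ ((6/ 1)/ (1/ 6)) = 29669509/ 298116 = 99.52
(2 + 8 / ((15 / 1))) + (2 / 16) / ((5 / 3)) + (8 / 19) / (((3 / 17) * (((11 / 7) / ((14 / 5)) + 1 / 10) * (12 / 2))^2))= 2.76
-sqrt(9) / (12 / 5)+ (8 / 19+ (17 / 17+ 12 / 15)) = 0.97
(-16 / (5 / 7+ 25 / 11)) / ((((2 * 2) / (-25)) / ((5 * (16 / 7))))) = 8800 / 23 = 382.61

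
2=2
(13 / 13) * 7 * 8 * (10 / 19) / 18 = 280 / 171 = 1.64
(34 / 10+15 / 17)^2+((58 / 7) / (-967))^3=41093799220989864 / 2240842814550025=18.34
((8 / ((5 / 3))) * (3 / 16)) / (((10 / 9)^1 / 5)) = 81 / 20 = 4.05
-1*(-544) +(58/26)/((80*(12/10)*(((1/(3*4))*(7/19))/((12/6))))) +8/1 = 201479/364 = 553.51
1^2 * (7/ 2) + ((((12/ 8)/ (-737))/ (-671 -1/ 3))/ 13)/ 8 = 1080583513/ 308738144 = 3.50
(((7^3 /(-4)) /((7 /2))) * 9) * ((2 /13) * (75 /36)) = -3675 /52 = -70.67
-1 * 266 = -266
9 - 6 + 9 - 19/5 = 41/5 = 8.20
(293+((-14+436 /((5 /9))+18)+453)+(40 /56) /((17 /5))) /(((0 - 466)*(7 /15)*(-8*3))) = 913331 /3105424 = 0.29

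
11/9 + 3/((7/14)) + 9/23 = 1576/207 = 7.61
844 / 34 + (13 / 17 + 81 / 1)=1812 / 17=106.59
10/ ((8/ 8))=10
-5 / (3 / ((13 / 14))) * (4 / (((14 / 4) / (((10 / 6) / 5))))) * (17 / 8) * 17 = -21.30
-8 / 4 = -2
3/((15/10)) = 2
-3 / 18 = -1 / 6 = -0.17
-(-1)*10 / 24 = 5 / 12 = 0.42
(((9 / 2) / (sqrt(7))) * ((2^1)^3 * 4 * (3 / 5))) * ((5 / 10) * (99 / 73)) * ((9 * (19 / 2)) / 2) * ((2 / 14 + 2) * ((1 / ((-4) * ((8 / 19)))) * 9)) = -234483579 * sqrt(7) / 57232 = -10839.83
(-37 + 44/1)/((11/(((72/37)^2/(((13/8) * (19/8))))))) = 2322432/3719573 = 0.62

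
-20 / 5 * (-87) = 348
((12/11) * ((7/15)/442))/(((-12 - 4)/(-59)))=413/97240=0.00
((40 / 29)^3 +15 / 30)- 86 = -4042519 / 48778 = -82.88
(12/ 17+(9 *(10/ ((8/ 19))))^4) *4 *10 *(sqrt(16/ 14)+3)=45423791818485 *sqrt(14)/ 1904+136271375455455/ 544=339763697629.73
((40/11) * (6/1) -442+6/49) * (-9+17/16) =7188581/2156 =3334.22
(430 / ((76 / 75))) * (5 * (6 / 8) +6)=628875 / 152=4137.34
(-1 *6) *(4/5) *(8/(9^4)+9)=-472456/10935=-43.21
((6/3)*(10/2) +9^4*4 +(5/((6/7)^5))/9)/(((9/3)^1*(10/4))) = 1837443971/524880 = 3500.69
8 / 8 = 1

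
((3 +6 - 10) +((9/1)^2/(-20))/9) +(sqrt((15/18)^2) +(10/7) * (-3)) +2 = -1219/420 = -2.90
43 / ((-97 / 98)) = -4214 / 97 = -43.44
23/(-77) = -23/77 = -0.30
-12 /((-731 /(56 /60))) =56 /3655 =0.02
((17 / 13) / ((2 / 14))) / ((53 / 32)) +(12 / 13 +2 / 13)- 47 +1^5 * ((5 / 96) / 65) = -2671915 / 66144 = -40.40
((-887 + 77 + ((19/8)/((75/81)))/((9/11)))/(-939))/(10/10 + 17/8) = 53791/195625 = 0.27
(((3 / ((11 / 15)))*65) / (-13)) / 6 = -75 / 22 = -3.41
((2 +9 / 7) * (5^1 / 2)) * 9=73.93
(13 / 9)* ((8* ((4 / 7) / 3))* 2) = 832 / 189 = 4.40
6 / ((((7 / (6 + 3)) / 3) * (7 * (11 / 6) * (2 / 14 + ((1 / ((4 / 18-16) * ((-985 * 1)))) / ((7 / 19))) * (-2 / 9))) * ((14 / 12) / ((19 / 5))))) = 41.13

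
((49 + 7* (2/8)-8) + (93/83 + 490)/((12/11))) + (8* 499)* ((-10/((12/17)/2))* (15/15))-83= -9353828/83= -112696.72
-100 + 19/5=-481/5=-96.20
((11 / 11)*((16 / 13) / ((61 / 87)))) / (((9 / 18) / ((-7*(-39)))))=58464 / 61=958.43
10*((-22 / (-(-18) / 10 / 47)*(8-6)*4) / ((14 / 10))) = -2068000 / 63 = -32825.40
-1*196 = -196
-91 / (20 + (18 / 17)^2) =-3757 / 872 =-4.31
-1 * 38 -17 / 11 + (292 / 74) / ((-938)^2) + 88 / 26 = -84168946055 / 2327627302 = -36.16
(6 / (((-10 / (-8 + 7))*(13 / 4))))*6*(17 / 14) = 612 / 455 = 1.35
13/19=0.68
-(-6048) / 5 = 6048 / 5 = 1209.60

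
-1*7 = -7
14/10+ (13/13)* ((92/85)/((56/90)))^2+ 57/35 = 428683/70805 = 6.05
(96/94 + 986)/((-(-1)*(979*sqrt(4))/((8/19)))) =185560/874247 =0.21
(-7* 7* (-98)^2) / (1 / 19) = -8941324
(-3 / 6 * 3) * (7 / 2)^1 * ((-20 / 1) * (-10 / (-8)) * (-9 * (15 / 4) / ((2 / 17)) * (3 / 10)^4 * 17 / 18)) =-288.04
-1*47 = -47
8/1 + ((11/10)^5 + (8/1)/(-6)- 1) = 2183153/300000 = 7.28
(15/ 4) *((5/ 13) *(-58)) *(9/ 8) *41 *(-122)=48957075/ 104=470741.11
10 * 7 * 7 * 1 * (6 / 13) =2940 / 13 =226.15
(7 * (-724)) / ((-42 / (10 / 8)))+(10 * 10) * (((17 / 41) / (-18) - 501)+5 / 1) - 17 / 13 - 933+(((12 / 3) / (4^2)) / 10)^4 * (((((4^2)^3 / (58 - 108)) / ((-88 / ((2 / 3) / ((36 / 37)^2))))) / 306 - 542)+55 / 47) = -33037212755903986904471 / 655685274816000000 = -50385.78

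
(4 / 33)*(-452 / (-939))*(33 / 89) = 1808 / 83571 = 0.02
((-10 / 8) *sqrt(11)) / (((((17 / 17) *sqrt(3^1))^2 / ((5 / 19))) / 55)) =-1375 *sqrt(11) / 228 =-20.00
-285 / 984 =-95 / 328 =-0.29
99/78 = 33/26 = 1.27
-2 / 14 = -1 / 7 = -0.14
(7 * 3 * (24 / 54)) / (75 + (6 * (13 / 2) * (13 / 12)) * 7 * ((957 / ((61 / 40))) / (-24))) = -6832 / 5605755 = -0.00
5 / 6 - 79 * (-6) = 2849 / 6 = 474.83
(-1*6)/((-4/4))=6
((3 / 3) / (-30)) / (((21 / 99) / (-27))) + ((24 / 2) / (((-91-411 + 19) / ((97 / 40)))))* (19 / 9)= 29818 / 7245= 4.12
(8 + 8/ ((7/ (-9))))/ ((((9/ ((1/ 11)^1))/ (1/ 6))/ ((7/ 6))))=-4/ 891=-0.00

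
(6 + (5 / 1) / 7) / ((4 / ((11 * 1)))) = 517 / 28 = 18.46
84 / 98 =6 / 7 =0.86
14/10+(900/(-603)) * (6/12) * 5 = -781/335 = -2.33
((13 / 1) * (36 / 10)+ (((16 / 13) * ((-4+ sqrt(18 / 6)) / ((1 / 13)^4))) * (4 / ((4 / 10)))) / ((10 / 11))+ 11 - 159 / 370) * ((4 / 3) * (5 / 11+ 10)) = -8774551106 / 407+ 16169920 * sqrt(3) / 3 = -12223385.96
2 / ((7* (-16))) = -0.02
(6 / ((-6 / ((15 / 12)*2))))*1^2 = -5 / 2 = -2.50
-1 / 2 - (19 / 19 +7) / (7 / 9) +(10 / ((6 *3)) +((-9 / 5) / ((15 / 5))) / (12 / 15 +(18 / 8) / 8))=-235093 / 21798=-10.79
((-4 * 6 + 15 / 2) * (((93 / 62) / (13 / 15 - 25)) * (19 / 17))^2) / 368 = -24123825 / 111494331904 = -0.00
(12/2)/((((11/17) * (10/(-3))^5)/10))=-12393/55000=-0.23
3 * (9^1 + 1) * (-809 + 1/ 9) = -72800/ 3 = -24266.67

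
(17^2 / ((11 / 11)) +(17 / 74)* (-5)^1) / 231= 3043 / 2442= 1.25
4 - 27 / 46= 157 / 46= 3.41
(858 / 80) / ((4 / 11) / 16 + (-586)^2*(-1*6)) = -4719 / 906565430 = -0.00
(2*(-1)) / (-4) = 1 / 2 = 0.50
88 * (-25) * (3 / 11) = -600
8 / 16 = 1 / 2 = 0.50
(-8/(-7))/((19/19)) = 8/7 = 1.14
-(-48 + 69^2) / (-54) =1571 / 18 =87.28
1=1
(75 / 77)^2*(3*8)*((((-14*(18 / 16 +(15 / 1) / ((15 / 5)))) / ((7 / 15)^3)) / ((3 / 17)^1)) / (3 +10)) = -645468750 / 77077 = -8374.34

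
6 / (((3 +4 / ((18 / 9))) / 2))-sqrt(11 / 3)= 12 / 5-sqrt(33) / 3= 0.49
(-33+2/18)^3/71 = -25934336/51759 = -501.06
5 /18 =0.28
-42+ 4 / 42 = -880 / 21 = -41.90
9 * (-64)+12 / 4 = -573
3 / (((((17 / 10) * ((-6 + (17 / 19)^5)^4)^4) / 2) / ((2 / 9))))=79863450058580265435624828500806684445601858895572354925105709210537616995073133011599722071405823296040 / 57579944707910609462652256926451070365251536364173468626763808840358537320261863066890015986758276423215893137955891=0.00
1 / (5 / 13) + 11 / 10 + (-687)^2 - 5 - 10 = 4719577 / 10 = 471957.70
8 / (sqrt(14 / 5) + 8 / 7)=-1120 / 183 + 196 * sqrt(70) / 183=2.84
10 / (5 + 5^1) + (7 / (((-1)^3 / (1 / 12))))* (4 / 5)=8 / 15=0.53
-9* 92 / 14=-414 / 7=-59.14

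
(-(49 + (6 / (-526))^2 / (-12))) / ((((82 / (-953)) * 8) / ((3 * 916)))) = 8875996247031 / 45374864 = 195614.83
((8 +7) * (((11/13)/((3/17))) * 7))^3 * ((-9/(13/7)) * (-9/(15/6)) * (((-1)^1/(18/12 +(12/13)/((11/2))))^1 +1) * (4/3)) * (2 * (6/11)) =1962863766309600/1513733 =1296704086.06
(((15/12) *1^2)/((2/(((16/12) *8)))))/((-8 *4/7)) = -35/24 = -1.46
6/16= 3/8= 0.38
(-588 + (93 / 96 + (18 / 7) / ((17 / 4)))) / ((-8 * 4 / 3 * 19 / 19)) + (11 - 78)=-1465019 / 121856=-12.02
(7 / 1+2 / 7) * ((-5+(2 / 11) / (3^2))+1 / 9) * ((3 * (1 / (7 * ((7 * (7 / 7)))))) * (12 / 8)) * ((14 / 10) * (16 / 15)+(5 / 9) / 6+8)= -53019277 / 1697850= -31.23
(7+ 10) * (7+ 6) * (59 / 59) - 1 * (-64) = 285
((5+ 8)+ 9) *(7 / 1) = 154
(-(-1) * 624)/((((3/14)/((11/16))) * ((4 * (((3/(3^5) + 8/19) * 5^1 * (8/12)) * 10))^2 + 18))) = 1939818699/3252997291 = 0.60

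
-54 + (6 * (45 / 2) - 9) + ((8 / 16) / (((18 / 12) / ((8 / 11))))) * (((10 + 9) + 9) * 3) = 92.36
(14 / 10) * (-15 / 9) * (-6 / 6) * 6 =14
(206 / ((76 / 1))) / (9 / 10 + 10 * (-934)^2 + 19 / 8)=2060 / 6629908089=0.00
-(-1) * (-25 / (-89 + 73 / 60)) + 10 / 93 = 0.39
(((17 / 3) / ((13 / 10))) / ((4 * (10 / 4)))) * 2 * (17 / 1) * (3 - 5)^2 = 2312 / 39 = 59.28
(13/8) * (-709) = -9217/8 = -1152.12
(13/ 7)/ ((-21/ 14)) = -1.24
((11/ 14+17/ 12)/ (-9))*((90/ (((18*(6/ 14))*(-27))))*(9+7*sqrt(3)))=925/ 972+6475*sqrt(3)/ 8748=2.23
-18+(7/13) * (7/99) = -23117/1287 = -17.96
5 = 5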